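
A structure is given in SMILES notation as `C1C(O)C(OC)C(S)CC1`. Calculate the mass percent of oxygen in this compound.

19.72%

Atom tally by fragment:
  cyclohexane ring core → C:6 H:12
  (− 3 ring H displaced by substituents)
  + OH → O:1 H:1
  + OCH3 → C:1 H:3 O:1
  + SH → S:1 H:1
Element totals:
  C: 7
  H: 14
  O: 2
  S: 1
Molecular formula: C7H14O2S.
Molar mass = 162.247 g/mol.
Mass from O: 2 × 15.999 = 31.998 g/mol.
%O = 31.998 / 162.247 × 100 = 19.72%.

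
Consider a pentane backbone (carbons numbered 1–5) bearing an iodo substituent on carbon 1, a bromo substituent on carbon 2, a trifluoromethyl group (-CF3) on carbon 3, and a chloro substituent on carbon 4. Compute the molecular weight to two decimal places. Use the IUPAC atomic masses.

379.38 g/mol

Atom tally by fragment:
  ICH2 → C:1 H:2 I:1
  CH(Br) → C:1 H:1 Br:1
  CH(CF3) → C:2 H:1 F:3
  CH(Cl) → C:1 H:1 Cl:1
  CH3 → C:1 H:3
Element totals:
  C: 6
  H: 8
  Br: 1
  Cl: 1
  F: 3
  I: 1
Molecular formula: C6H8BrClF3I.
  M = 6(12.011) + 8(1.008) + 79.904 + 35.45 + 3(18.998) + 126.904
    = 72.066 + 8.064 + 79.904 + 35.450 + 56.994 + 126.904 = 379.382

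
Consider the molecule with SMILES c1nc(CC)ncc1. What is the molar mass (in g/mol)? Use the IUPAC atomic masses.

Atom tally by fragment:
  pyrimidine ring core → C:4 H:4 N:2
  (− 1 ring H displaced by substituents)
  + C2H5 → C:2 H:5
Element totals:
  C: 6
  H: 8
  N: 2
Molecular formula: C6H8N2.
  M = 6(12.011) + 8(1.008) + 2(14.007)
    = 72.066 + 8.064 + 28.014 = 108.144

108.14 g/mol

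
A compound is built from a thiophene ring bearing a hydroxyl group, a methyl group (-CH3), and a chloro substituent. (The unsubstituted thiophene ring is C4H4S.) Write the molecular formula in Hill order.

C5H5ClOS

Atom tally by fragment:
  thiophene ring core → C:4 H:4 S:1
  (− 3 ring H displaced by substituents)
  + OH → O:1 H:1
  + CH3 → C:1 H:3
  + Cl → Cl:1
Element totals:
  C: 5
  H: 5
  Cl: 1
  O: 1
  S: 1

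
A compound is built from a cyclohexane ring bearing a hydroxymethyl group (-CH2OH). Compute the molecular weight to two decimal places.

114.19 g/mol

Atom tally by fragment:
  cyclohexane ring core → C:6 H:12
  (− 1 ring H displaced by substituents)
  + CH2OH → C:1 H:3 O:1
Element totals:
  C: 7
  H: 14
  O: 1
Molecular formula: C7H14O.
  M = 7(12.011) + 14(1.008) + 15.999
    = 84.077 + 14.112 + 15.999 = 114.188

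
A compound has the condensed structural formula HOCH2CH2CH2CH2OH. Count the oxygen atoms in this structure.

2

Element totals:
  C: 4
  H: 10
  O: 2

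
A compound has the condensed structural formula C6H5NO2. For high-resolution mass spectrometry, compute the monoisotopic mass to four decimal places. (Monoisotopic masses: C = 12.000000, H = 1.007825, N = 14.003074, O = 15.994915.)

Element totals:
  C: 6
  H: 5
  N: 1
  O: 2
Molecular formula: C6H5NO2.
  M = 6(12.0) + 5(1.007825) + 14.003074 + 2(15.994915)
    = 72.000000 + 5.039125 + 14.003074 + 31.989830 = 123.032029

123.0320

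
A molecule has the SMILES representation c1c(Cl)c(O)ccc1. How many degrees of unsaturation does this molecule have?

4

Atom tally by fragment:
  benzene ring core → C:6 H:6
  (− 2 ring H displaced by substituents)
  + Cl → Cl:1
  + OH → O:1 H:1
Element totals:
  C: 6
  H: 5
  Cl: 1
  O: 1
Molecular formula: C6H5ClO.
DoU = (2C + 2 + N − H − X) / 2 = (2·6 + 2 + 0 − 5 − 1) / 2 = 4.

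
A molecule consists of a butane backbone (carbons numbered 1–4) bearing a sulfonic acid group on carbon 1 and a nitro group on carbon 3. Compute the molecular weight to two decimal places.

Atom tally by fragment:
  HO3SCH2 → C:1 H:3 S:1 O:3
  CH2 → C:1 H:2
  CH(NO2) → C:1 H:1 N:1 O:2
  CH3 → C:1 H:3
Element totals:
  C: 4
  H: 9
  N: 1
  O: 5
  S: 1
Molecular formula: C4H9NO5S.
  M = 4(12.011) + 9(1.008) + 14.007 + 5(15.999) + 32.06
    = 48.044 + 9.072 + 14.007 + 79.995 + 32.060 = 183.178

183.18 g/mol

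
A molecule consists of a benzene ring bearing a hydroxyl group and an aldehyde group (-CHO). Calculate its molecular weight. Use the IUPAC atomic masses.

Atom tally by fragment:
  benzene ring core → C:6 H:6
  (− 2 ring H displaced by substituents)
  + OH → O:1 H:1
  + CHO → C:1 H:1 O:1
Element totals:
  C: 7
  H: 6
  O: 2
Molecular formula: C7H6O2.
  M = 7(12.011) + 6(1.008) + 2(15.999)
    = 84.077 + 6.048 + 31.998 = 122.123

122.12 g/mol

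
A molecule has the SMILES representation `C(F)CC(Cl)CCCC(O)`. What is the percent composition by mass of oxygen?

Atom tally by fragment:
  FCH2 → C:1 H:2 F:1
  CH2 → C:1 H:2
  CH(Cl) → C:1 H:1 Cl:1
  CH2 → C:1 H:2
  CH2 → C:1 H:2
  CH2 → C:1 H:2
  CH2OH → C:1 H:3 O:1
Element totals:
  C: 7
  H: 14
  Cl: 1
  F: 1
  O: 1
Molecular formula: C7H14ClFO.
Molar mass = 168.636 g/mol.
Mass from O: 1 × 15.999 = 15.999 g/mol.
%O = 15.999 / 168.636 × 100 = 9.49%.

9.49%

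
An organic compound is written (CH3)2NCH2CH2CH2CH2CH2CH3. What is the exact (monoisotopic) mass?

129.1517

Element totals:
  C: 8
  H: 19
  N: 1
Molecular formula: C8H19N.
  M = 8(12.0) + 19(1.007825) + 14.003074
    = 96.000000 + 19.148675 + 14.003074 = 129.151749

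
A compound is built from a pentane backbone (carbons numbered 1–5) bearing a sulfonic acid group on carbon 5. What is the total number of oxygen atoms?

Atom tally by fragment:
  CH3 → C:1 H:3
  CH2 → C:1 H:2
  CH2 → C:1 H:2
  CH2 → C:1 H:2
  CH2SO3H → C:1 H:3 S:1 O:3
Element totals:
  C: 5
  H: 12
  O: 3
  S: 1

3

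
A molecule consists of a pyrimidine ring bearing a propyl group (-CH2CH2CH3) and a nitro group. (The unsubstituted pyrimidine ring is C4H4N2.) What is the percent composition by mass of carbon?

Atom tally by fragment:
  pyrimidine ring core → C:4 H:4 N:2
  (− 2 ring H displaced by substituents)
  + CH2CH2CH3 → C:3 H:7
  + NO2 → N:1 O:2
Element totals:
  C: 7
  H: 9
  N: 3
  O: 2
Molecular formula: C7H9N3O2.
Molar mass = 167.168 g/mol.
Mass from C: 7 × 12.011 = 84.077 g/mol.
%C = 84.077 / 167.168 × 100 = 50.29%.

50.29%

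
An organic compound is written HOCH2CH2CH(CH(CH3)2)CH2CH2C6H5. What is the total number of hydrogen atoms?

22

Atom tally by fragment:
  HOCH2 → C:1 H:3 O:1
  CH2 → C:1 H:2
  CH(CH(CH3)2) → C:4 H:8
  CH2 → C:1 H:2
  CH2C6H5 → C:7 H:7
Element totals:
  C: 14
  H: 22
  O: 1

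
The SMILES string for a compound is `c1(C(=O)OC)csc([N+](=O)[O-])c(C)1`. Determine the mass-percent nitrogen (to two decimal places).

6.96%

Atom tally by fragment:
  thiophene ring core → C:4 H:4 S:1
  (− 3 ring H displaced by substituents)
  + COOCH3 → C:2 H:3 O:2
  + NO2 → N:1 O:2
  + CH3 → C:1 H:3
Element totals:
  C: 7
  H: 7
  N: 1
  O: 4
  S: 1
Molecular formula: C7H7NO4S.
Molar mass = 201.196 g/mol.
Mass from N: 1 × 14.007 = 14.007 g/mol.
%N = 14.007 / 201.196 × 100 = 6.96%.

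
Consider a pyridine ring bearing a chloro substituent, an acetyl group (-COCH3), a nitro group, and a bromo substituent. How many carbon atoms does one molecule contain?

7

Atom tally by fragment:
  pyridine ring core → C:5 H:5 N:1
  (− 4 ring H displaced by substituents)
  + Cl → Cl:1
  + COCH3 → C:2 H:3 O:1
  + NO2 → N:1 O:2
  + Br → Br:1
Element totals:
  C: 7
  H: 4
  Br: 1
  Cl: 1
  N: 2
  O: 3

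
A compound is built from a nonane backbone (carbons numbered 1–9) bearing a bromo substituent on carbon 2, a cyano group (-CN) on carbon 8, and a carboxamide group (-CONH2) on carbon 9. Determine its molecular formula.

C11H19BrN2O

Atom tally by fragment:
  CH3 → C:1 H:3
  CH(Br) → C:1 H:1 Br:1
  CH2 → C:1 H:2
  CH2 → C:1 H:2
  CH2 → C:1 H:2
  CH2 → C:1 H:2
  CH2 → C:1 H:2
  CH(CN) → C:2 H:1 N:1
  CH2CONH2 → C:2 H:4 O:1 N:1
Element totals:
  C: 11
  H: 19
  Br: 1
  N: 2
  O: 1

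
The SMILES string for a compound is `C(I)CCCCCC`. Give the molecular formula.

C7H15I

Atom tally by fragment:
  ICH2 → C:1 H:2 I:1
  CH2 → C:1 H:2
  CH2 → C:1 H:2
  CH2 → C:1 H:2
  CH2 → C:1 H:2
  CH2 → C:1 H:2
  CH3 → C:1 H:3
Element totals:
  C: 7
  H: 15
  I: 1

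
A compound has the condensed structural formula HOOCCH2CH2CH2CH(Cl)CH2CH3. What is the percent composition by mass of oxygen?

Atom tally by fragment:
  HOOCCH2 → C:2 H:3 O:2
  CH2 → C:1 H:2
  CH2 → C:1 H:2
  CH(Cl) → C:1 H:1 Cl:1
  CH2 → C:1 H:2
  CH3 → C:1 H:3
Element totals:
  C: 7
  H: 13
  Cl: 1
  O: 2
Molecular formula: C7H13ClO2.
Molar mass = 164.629 g/mol.
Mass from O: 2 × 15.999 = 31.998 g/mol.
%O = 31.998 / 164.629 × 100 = 19.44%.

19.44%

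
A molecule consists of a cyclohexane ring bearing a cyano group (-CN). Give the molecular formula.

C7H11N

Atom tally by fragment:
  cyclohexane ring core → C:6 H:12
  (− 1 ring H displaced by substituents)
  + CN → C:1 N:1
Element totals:
  C: 7
  H: 11
  N: 1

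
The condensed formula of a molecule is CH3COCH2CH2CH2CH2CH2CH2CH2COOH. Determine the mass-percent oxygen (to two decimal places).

25.77%

Atom tally by fragment:
  CH3COCH2 → C:3 H:5 O:1
  CH2 → C:1 H:2
  CH2 → C:1 H:2
  CH2 → C:1 H:2
  CH2 → C:1 H:2
  CH2 → C:1 H:2
  CH2COOH → C:2 H:3 O:2
Element totals:
  C: 10
  H: 18
  O: 3
Molecular formula: C10H18O3.
Molar mass = 186.251 g/mol.
Mass from O: 3 × 15.999 = 47.997 g/mol.
%O = 47.997 / 186.251 × 100 = 25.77%.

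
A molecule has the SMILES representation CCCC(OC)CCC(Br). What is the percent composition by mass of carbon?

45.95%

Atom tally by fragment:
  CH3 → C:1 H:3
  CH2 → C:1 H:2
  CH2 → C:1 H:2
  CH(OCH3) → C:2 H:4 O:1
  CH2 → C:1 H:2
  CH2 → C:1 H:2
  CH2Br → C:1 H:2 Br:1
Element totals:
  C: 8
  H: 17
  Br: 1
  O: 1
Molecular formula: C8H17BrO.
Molar mass = 209.127 g/mol.
Mass from C: 8 × 12.011 = 96.088 g/mol.
%C = 96.088 / 209.127 × 100 = 45.95%.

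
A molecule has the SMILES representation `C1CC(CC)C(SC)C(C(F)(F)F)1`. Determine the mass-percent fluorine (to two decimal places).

Atom tally by fragment:
  cyclopentane ring core → C:5 H:10
  (− 3 ring H displaced by substituents)
  + C2H5 → C:2 H:5
  + SCH3 → C:1 H:3 S:1
  + CF3 → C:1 F:3
Element totals:
  C: 9
  H: 15
  F: 3
  S: 1
Molecular formula: C9H15F3S.
Molar mass = 212.273 g/mol.
Mass from F: 3 × 18.998 = 56.994 g/mol.
%F = 56.994 / 212.273 × 100 = 26.85%.

26.85%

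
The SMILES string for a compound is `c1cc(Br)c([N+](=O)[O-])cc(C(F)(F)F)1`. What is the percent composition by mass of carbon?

Atom tally by fragment:
  benzene ring core → C:6 H:6
  (− 3 ring H displaced by substituents)
  + Br → Br:1
  + NO2 → N:1 O:2
  + CF3 → C:1 F:3
Element totals:
  C: 7
  H: 3
  Br: 1
  F: 3
  N: 1
  O: 2
Molecular formula: C7H3BrF3NO2.
Molar mass = 270.004 g/mol.
Mass from C: 7 × 12.011 = 84.077 g/mol.
%C = 84.077 / 270.004 × 100 = 31.14%.

31.14%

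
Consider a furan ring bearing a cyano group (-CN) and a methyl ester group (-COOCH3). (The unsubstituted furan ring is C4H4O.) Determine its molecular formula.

Atom tally by fragment:
  furan ring core → C:4 H:4 O:1
  (− 2 ring H displaced by substituents)
  + CN → C:1 N:1
  + COOCH3 → C:2 H:3 O:2
Element totals:
  C: 7
  H: 5
  N: 1
  O: 3

C7H5NO3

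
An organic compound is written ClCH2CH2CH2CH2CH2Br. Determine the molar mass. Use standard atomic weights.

Atom tally by fragment:
  ClCH2 → C:1 H:2 Cl:1
  CH2 → C:1 H:2
  CH2 → C:1 H:2
  CH2 → C:1 H:2
  CH2Br → C:1 H:2 Br:1
Element totals:
  C: 5
  H: 10
  Br: 1
  Cl: 1
Molecular formula: C5H10BrCl.
  M = 5(12.011) + 10(1.008) + 79.904 + 35.45
    = 60.055 + 10.080 + 79.904 + 35.450 = 185.489

185.49 g/mol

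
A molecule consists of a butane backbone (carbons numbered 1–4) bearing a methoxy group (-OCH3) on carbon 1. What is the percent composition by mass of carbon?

68.13%

Atom tally by fragment:
  CH3OCH2 → C:2 H:5 O:1
  CH2 → C:1 H:2
  CH2 → C:1 H:2
  CH3 → C:1 H:3
Element totals:
  C: 5
  H: 12
  O: 1
Molecular formula: C5H12O.
Molar mass = 88.150 g/mol.
Mass from C: 5 × 12.011 = 60.055 g/mol.
%C = 60.055 / 88.150 × 100 = 68.13%.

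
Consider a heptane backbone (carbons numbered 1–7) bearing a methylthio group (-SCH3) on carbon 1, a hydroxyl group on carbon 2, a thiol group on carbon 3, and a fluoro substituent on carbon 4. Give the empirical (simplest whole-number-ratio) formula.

Atom tally by fragment:
  CH3SCH2 → C:2 H:5 S:1
  CH(OH) → C:1 H:2 O:1
  CH(SH) → C:1 H:2 S:1
  CH(F) → C:1 H:1 F:1
  CH2 → C:1 H:2
  CH2 → C:1 H:2
  CH3 → C:1 H:3
Element totals:
  C: 8
  H: 17
  F: 1
  O: 1
  S: 2
Molecular formula: C8H17FOS2.
gcd of subscripts (8, 1, 17, 1, 2) = 1, so the empirical formula equals the molecular formula.

C8H17FOS2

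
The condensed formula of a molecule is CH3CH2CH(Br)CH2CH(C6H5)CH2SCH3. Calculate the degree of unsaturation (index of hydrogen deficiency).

4

Atom tally by fragment:
  CH3 → C:1 H:3
  CH2 → C:1 H:2
  CH(Br) → C:1 H:1 Br:1
  CH2 → C:1 H:2
  CH(C6H5) → C:7 H:6
  CH2SCH3 → C:2 H:5 S:1
Element totals:
  C: 13
  H: 19
  Br: 1
  S: 1
Molecular formula: C13H19BrS.
DoU = (2C + 2 + N − H − X) / 2 = (2·13 + 2 + 0 − 19 − 1) / 2 = 4.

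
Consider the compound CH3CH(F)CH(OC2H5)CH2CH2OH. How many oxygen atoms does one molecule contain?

Element totals:
  C: 7
  H: 15
  F: 1
  O: 2

2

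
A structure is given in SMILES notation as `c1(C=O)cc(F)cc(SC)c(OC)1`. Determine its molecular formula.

Atom tally by fragment:
  benzene ring core → C:6 H:6
  (− 4 ring H displaced by substituents)
  + CHO → C:1 H:1 O:1
  + F → F:1
  + SCH3 → C:1 H:3 S:1
  + OCH3 → C:1 H:3 O:1
Element totals:
  C: 9
  H: 9
  F: 1
  O: 2
  S: 1

C9H9FO2S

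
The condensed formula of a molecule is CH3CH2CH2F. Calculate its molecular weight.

Element totals:
  C: 3
  H: 7
  F: 1
Molecular formula: C3H7F.
  M = 3(12.011) + 7(1.008) + 18.998
    = 36.033 + 7.056 + 18.998 = 62.087

62.09 g/mol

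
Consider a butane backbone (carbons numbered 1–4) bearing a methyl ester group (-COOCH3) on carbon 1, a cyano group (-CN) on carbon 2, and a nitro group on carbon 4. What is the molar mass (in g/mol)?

186.17 g/mol

Atom tally by fragment:
  CH3OOCCH2 → C:3 H:5 O:2
  CH(CN) → C:2 H:1 N:1
  CH2 → C:1 H:2
  CH2NO2 → C:1 H:2 N:1 O:2
Element totals:
  C: 7
  H: 10
  N: 2
  O: 4
Molecular formula: C7H10N2O4.
  M = 7(12.011) + 10(1.008) + 2(14.007) + 4(15.999)
    = 84.077 + 10.080 + 28.014 + 63.996 = 186.167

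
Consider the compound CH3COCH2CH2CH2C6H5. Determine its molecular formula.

C11H14O

Atom tally by fragment:
  CH3COCH2 → C:3 H:5 O:1
  CH2 → C:1 H:2
  CH2C6H5 → C:7 H:7
Element totals:
  C: 11
  H: 14
  O: 1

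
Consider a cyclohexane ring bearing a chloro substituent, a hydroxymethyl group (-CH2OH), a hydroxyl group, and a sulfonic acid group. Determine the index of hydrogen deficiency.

1

Atom tally by fragment:
  cyclohexane ring core → C:6 H:12
  (− 4 ring H displaced by substituents)
  + Cl → Cl:1
  + CH2OH → C:1 H:3 O:1
  + OH → O:1 H:1
  + SO3H → S:1 O:3 H:1
Element totals:
  C: 7
  H: 13
  Cl: 1
  O: 5
  S: 1
Molecular formula: C7H13ClO5S.
DoU = (2C + 2 + N − H − X) / 2 = (2·7 + 2 + 0 − 13 − 1) / 2 = 1.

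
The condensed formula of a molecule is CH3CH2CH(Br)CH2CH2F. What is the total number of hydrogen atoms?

Atom tally by fragment:
  CH3 → C:1 H:3
  CH2 → C:1 H:2
  CH(Br) → C:1 H:1 Br:1
  CH2 → C:1 H:2
  CH2F → C:1 H:2 F:1
Element totals:
  C: 5
  H: 10
  Br: 1
  F: 1

10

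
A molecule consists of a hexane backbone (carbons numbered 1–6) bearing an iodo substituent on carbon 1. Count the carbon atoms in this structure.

6

Atom tally by fragment:
  ICH2 → C:1 H:2 I:1
  CH2 → C:1 H:2
  CH2 → C:1 H:2
  CH2 → C:1 H:2
  CH2 → C:1 H:2
  CH3 → C:1 H:3
Element totals:
  C: 6
  H: 13
  I: 1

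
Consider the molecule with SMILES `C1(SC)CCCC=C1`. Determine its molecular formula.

Atom tally by fragment:
  cyclohexene ring core → C:6 H:10
  (− 1 ring H displaced by substituents)
  + SCH3 → C:1 H:3 S:1
Element totals:
  C: 7
  H: 12
  S: 1

C7H12S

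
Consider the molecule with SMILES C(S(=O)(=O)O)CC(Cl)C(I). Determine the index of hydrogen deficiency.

Atom tally by fragment:
  HO3SCH2 → C:1 H:3 S:1 O:3
  CH2 → C:1 H:2
  CH(Cl) → C:1 H:1 Cl:1
  CH2I → C:1 H:2 I:1
Element totals:
  C: 4
  H: 8
  Cl: 1
  I: 1
  O: 3
  S: 1
Molecular formula: C4H8ClIO3S.
DoU = (2C + 2 + N − H − X) / 2 = (2·4 + 2 + 0 − 8 − 2) / 2 = 0.

0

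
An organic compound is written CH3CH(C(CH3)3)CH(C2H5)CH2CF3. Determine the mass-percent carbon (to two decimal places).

Element totals:
  C: 11
  H: 21
  F: 3
Molecular formula: C11H21F3.
Molar mass = 210.283 g/mol.
Mass from C: 11 × 12.011 = 132.121 g/mol.
%C = 132.121 / 210.283 × 100 = 62.83%.

62.83%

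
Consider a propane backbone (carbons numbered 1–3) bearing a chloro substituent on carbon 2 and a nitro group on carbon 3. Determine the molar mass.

Atom tally by fragment:
  CH3 → C:1 H:3
  CH(Cl) → C:1 H:1 Cl:1
  CH2NO2 → C:1 H:2 N:1 O:2
Element totals:
  C: 3
  H: 6
  Cl: 1
  N: 1
  O: 2
Molecular formula: C3H6ClNO2.
  M = 3(12.011) + 6(1.008) + 35.45 + 14.007 + 2(15.999)
    = 36.033 + 6.048 + 35.450 + 14.007 + 31.998 = 123.536

123.54 g/mol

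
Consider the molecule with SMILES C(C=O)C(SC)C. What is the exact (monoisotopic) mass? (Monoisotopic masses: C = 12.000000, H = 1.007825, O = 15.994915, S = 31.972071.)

118.0452

Atom tally by fragment:
  OHCCH2 → C:2 H:3 O:1
  CH(SCH3) → C:2 H:4 S:1
  CH3 → C:1 H:3
Element totals:
  C: 5
  H: 10
  O: 1
  S: 1
Molecular formula: C5H10OS.
  M = 5(12.0) + 10(1.007825) + 15.994915 + 31.972071
    = 60.000000 + 10.078250 + 15.994915 + 31.972071 = 118.045236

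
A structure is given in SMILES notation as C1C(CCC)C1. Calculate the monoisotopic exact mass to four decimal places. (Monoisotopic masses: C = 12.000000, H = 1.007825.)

Atom tally by fragment:
  cyclopropane ring core → C:3 H:6
  (− 1 ring H displaced by substituents)
  + CH2CH2CH3 → C:3 H:7
Element totals:
  C: 6
  H: 12
Molecular formula: C6H12.
  M = 6(12.0) + 12(1.007825)
    = 72.000000 + 12.093900 = 84.093900

84.0939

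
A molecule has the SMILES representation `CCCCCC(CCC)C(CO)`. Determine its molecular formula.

Atom tally by fragment:
  CH3 → C:1 H:3
  CH2 → C:1 H:2
  CH2 → C:1 H:2
  CH2 → C:1 H:2
  CH2 → C:1 H:2
  CH(CH2CH2CH3) → C:4 H:8
  CH2CH2OH → C:2 H:5 O:1
Element totals:
  C: 11
  H: 24
  O: 1

C11H24O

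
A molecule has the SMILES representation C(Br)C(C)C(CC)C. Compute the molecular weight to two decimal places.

179.10 g/mol

Atom tally by fragment:
  BrCH2 → C:1 H:2 Br:1
  CH(CH3) → C:2 H:4
  CH(C2H5) → C:3 H:6
  CH3 → C:1 H:3
Element totals:
  C: 7
  H: 15
  Br: 1
Molecular formula: C7H15Br.
  M = 7(12.011) + 15(1.008) + 79.904
    = 84.077 + 15.120 + 79.904 = 179.101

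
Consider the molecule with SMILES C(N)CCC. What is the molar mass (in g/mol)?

73.14 g/mol

Atom tally by fragment:
  H2NCH2 → C:1 H:4 N:1
  CH2 → C:1 H:2
  CH2 → C:1 H:2
  CH3 → C:1 H:3
Element totals:
  C: 4
  H: 11
  N: 1
Molecular formula: C4H11N.
  M = 4(12.011) + 11(1.008) + 14.007
    = 48.044 + 11.088 + 14.007 = 73.139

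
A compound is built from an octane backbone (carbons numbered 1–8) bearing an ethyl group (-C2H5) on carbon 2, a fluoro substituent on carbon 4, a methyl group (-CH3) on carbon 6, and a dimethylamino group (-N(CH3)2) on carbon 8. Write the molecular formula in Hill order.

Atom tally by fragment:
  CH3 → C:1 H:3
  CH(C2H5) → C:3 H:6
  CH2 → C:1 H:2
  CH(F) → C:1 H:1 F:1
  CH2 → C:1 H:2
  CH(CH3) → C:2 H:4
  CH2 → C:1 H:2
  CH2N(CH3)2 → C:3 H:8 N:1
Element totals:
  C: 13
  H: 28
  F: 1
  N: 1

C13H28FN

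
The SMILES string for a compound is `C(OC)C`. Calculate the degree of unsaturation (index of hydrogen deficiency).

0

Atom tally by fragment:
  CH3OCH2 → C:2 H:5 O:1
  CH3 → C:1 H:3
Element totals:
  C: 3
  H: 8
  O: 1
Molecular formula: C3H8O.
DoU = (2C + 2 + N − H − X) / 2 = (2·3 + 2 + 0 − 8 − 0) / 2 = 0.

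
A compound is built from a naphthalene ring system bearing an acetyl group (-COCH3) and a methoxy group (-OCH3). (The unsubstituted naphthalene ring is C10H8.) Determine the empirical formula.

C13H12O2

Atom tally by fragment:
  naphthalene ring system core → C:10 H:8
  (− 2 ring H displaced by substituents)
  + COCH3 → C:2 H:3 O:1
  + OCH3 → C:1 H:3 O:1
Element totals:
  C: 13
  H: 12
  O: 2
Molecular formula: C13H12O2.
gcd of subscripts (13, 12, 2) = 1, so the empirical formula equals the molecular formula.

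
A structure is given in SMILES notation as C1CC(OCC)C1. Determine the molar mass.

100.16 g/mol

Atom tally by fragment:
  cyclobutane ring core → C:4 H:8
  (− 1 ring H displaced by substituents)
  + OC2H5 → C:2 H:5 O:1
Element totals:
  C: 6
  H: 12
  O: 1
Molecular formula: C6H12O.
  M = 6(12.011) + 12(1.008) + 15.999
    = 72.066 + 12.096 + 15.999 = 100.161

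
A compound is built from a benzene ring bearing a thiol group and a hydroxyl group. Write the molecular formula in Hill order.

C6H6OS

Atom tally by fragment:
  benzene ring core → C:6 H:6
  (− 2 ring H displaced by substituents)
  + SH → S:1 H:1
  + OH → O:1 H:1
Element totals:
  C: 6
  H: 6
  O: 1
  S: 1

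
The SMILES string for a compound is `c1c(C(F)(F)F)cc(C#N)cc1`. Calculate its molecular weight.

Atom tally by fragment:
  benzene ring core → C:6 H:6
  (− 2 ring H displaced by substituents)
  + CF3 → C:1 F:3
  + CN → C:1 N:1
Element totals:
  C: 8
  H: 4
  F: 3
  N: 1
Molecular formula: C8H4F3N.
  M = 8(12.011) + 4(1.008) + 3(18.998) + 14.007
    = 96.088 + 4.032 + 56.994 + 14.007 = 171.121

171.12 g/mol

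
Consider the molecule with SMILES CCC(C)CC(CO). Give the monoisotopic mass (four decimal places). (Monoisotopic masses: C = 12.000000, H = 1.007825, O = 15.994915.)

Atom tally by fragment:
  CH3 → C:1 H:3
  CH2 → C:1 H:2
  CH(CH3) → C:2 H:4
  CH2 → C:1 H:2
  CH2CH2OH → C:2 H:5 O:1
Element totals:
  C: 7
  H: 16
  O: 1
Molecular formula: C7H16O.
  M = 7(12.0) + 16(1.007825) + 15.994915
    = 84.000000 + 16.125200 + 15.994915 = 116.120115

116.1201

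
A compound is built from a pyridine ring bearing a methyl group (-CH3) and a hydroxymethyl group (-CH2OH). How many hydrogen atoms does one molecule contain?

Atom tally by fragment:
  pyridine ring core → C:5 H:5 N:1
  (− 2 ring H displaced by substituents)
  + CH3 → C:1 H:3
  + CH2OH → C:1 H:3 O:1
Element totals:
  C: 7
  H: 9
  N: 1
  O: 1

9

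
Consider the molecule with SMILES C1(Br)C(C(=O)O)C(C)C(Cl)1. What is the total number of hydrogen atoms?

8

Atom tally by fragment:
  cyclobutane ring core → C:4 H:8
  (− 4 ring H displaced by substituents)
  + Br → Br:1
  + COOH → C:1 H:1 O:2
  + CH3 → C:1 H:3
  + Cl → Cl:1
Element totals:
  C: 6
  H: 8
  Br: 1
  Cl: 1
  O: 2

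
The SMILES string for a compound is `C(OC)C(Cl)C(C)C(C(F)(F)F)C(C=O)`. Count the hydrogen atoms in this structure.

Atom tally by fragment:
  CH3OCH2 → C:2 H:5 O:1
  CH(Cl) → C:1 H:1 Cl:1
  CH(CH3) → C:2 H:4
  CH(CF3) → C:2 H:1 F:3
  CH2CHO → C:2 H:3 O:1
Element totals:
  C: 9
  H: 14
  Cl: 1
  F: 3
  O: 2

14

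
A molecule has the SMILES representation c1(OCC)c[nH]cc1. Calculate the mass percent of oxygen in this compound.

Atom tally by fragment:
  pyrrole ring core → C:4 H:5 N:1
  (− 1 ring H displaced by substituents)
  + OC2H5 → C:2 H:5 O:1
Element totals:
  C: 6
  H: 9
  N: 1
  O: 1
Molecular formula: C6H9NO.
Molar mass = 111.144 g/mol.
Mass from O: 1 × 15.999 = 15.999 g/mol.
%O = 15.999 / 111.144 × 100 = 14.39%.

14.39%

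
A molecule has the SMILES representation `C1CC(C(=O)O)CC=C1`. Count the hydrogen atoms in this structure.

10

Atom tally by fragment:
  cyclohexene ring core → C:6 H:10
  (− 1 ring H displaced by substituents)
  + COOH → C:1 H:1 O:2
Element totals:
  C: 7
  H: 10
  O: 2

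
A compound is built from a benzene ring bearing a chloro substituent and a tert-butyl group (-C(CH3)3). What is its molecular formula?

C10H13Cl

Atom tally by fragment:
  benzene ring core → C:6 H:6
  (− 2 ring H displaced by substituents)
  + Cl → Cl:1
  + C(CH3)3 → C:4 H:9
Element totals:
  C: 10
  H: 13
  Cl: 1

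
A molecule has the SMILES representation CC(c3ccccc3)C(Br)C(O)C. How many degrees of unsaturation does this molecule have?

Atom tally by fragment:
  CH3 → C:1 H:3
  CH(C6H5) → C:7 H:6
  CH(Br) → C:1 H:1 Br:1
  CH(OH) → C:1 H:2 O:1
  CH3 → C:1 H:3
Element totals:
  C: 11
  H: 15
  Br: 1
  O: 1
Molecular formula: C11H15BrO.
DoU = (2C + 2 + N − H − X) / 2 = (2·11 + 2 + 0 − 15 − 1) / 2 = 4.

4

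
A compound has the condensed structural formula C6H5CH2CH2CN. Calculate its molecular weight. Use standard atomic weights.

131.18 g/mol

Element totals:
  C: 9
  H: 9
  N: 1
Molecular formula: C9H9N.
  M = 9(12.011) + 9(1.008) + 14.007
    = 108.099 + 9.072 + 14.007 = 131.178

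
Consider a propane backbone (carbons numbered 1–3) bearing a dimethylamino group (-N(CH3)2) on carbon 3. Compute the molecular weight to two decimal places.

Atom tally by fragment:
  CH3 → C:1 H:3
  CH2 → C:1 H:2
  CH2N(CH3)2 → C:3 H:8 N:1
Element totals:
  C: 5
  H: 13
  N: 1
Molecular formula: C5H13N.
  M = 5(12.011) + 13(1.008) + 14.007
    = 60.055 + 13.104 + 14.007 = 87.166

87.17 g/mol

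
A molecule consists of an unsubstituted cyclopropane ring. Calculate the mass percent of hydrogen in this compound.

Atom tally by fragment:
  cyclopropane ring core → C:3 H:6
Element totals:
  C: 3
  H: 6
Molecular formula: C3H6.
Molar mass = 42.081 g/mol.
Mass from H: 6 × 1.008 = 6.048 g/mol.
%H = 6.048 / 42.081 × 100 = 14.37%.

14.37%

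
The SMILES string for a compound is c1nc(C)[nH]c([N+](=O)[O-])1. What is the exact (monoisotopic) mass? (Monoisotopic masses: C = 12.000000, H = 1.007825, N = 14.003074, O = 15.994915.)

Atom tally by fragment:
  imidazole ring core → C:3 H:4 N:2
  (− 2 ring H displaced by substituents)
  + CH3 → C:1 H:3
  + NO2 → N:1 O:2
Element totals:
  C: 4
  H: 5
  N: 3
  O: 2
Molecular formula: C4H5N3O2.
  M = 4(12.0) + 5(1.007825) + 3(14.003074) + 2(15.994915)
    = 48.000000 + 5.039125 + 42.009222 + 31.989830 = 127.038177

127.0382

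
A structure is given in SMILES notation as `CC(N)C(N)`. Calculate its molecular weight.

Atom tally by fragment:
  CH3 → C:1 H:3
  CH(NH2) → C:1 H:3 N:1
  CH2NH2 → C:1 H:4 N:1
Element totals:
  C: 3
  H: 10
  N: 2
Molecular formula: C3H10N2.
  M = 3(12.011) + 10(1.008) + 2(14.007)
    = 36.033 + 10.080 + 28.014 = 74.127

74.13 g/mol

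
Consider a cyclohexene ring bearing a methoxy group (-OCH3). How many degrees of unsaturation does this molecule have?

Atom tally by fragment:
  cyclohexene ring core → C:6 H:10
  (− 1 ring H displaced by substituents)
  + OCH3 → C:1 H:3 O:1
Element totals:
  C: 7
  H: 12
  O: 1
Molecular formula: C7H12O.
DoU = (2C + 2 + N − H − X) / 2 = (2·7 + 2 + 0 − 12 − 0) / 2 = 2.

2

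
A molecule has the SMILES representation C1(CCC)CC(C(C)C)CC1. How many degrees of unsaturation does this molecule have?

1

Atom tally by fragment:
  cyclopentane ring core → C:5 H:10
  (− 2 ring H displaced by substituents)
  + CH2CH2CH3 → C:3 H:7
  + CH(CH3)2 → C:3 H:7
Element totals:
  C: 11
  H: 22
Molecular formula: C11H22.
DoU = (2C + 2 + N − H − X) / 2 = (2·11 + 2 + 0 − 22 − 0) / 2 = 1.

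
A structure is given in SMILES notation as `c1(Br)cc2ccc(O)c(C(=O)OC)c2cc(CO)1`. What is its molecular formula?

Atom tally by fragment:
  naphthalene ring system core → C:10 H:8
  (− 4 ring H displaced by substituents)
  + Br → Br:1
  + OH → O:1 H:1
  + COOCH3 → C:2 H:3 O:2
  + CH2OH → C:1 H:3 O:1
Element totals:
  C: 13
  H: 11
  Br: 1
  O: 4

C13H11BrO4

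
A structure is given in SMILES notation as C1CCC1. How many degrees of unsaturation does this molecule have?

Atom tally by fragment:
  cyclobutane ring core → C:4 H:8
Element totals:
  C: 4
  H: 8
Molecular formula: C4H8.
DoU = (2C + 2 + N − H − X) / 2 = (2·4 + 2 + 0 − 8 − 0) / 2 = 1.

1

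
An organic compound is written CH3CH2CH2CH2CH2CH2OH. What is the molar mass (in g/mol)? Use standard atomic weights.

Atom tally by fragment:
  CH3 → C:1 H:3
  CH2 → C:1 H:2
  CH2 → C:1 H:2
  CH2 → C:1 H:2
  CH2 → C:1 H:2
  CH2OH → C:1 H:3 O:1
Element totals:
  C: 6
  H: 14
  O: 1
Molecular formula: C6H14O.
  M = 6(12.011) + 14(1.008) + 15.999
    = 72.066 + 14.112 + 15.999 = 102.177

102.18 g/mol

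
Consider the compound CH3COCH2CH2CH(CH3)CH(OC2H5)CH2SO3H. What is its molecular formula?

Atom tally by fragment:
  CH3COCH2 → C:3 H:5 O:1
  CH2 → C:1 H:2
  CH(CH3) → C:2 H:4
  CH(OC2H5) → C:3 H:6 O:1
  CH2SO3H → C:1 H:3 S:1 O:3
Element totals:
  C: 10
  H: 20
  O: 5
  S: 1

C10H20O5S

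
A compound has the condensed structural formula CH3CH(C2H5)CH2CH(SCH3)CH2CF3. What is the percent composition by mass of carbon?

Element totals:
  C: 9
  H: 17
  F: 3
  S: 1
Molecular formula: C9H17F3S.
Molar mass = 214.289 g/mol.
Mass from C: 9 × 12.011 = 108.099 g/mol.
%C = 108.099 / 214.289 × 100 = 50.45%.

50.45%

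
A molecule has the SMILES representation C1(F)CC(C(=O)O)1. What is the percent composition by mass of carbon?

46.16%

Atom tally by fragment:
  cyclopropane ring core → C:3 H:6
  (− 2 ring H displaced by substituents)
  + F → F:1
  + COOH → C:1 H:1 O:2
Element totals:
  C: 4
  H: 5
  F: 1
  O: 2
Molecular formula: C4H5FO2.
Molar mass = 104.080 g/mol.
Mass from C: 4 × 12.011 = 48.044 g/mol.
%C = 48.044 / 104.080 × 100 = 46.16%.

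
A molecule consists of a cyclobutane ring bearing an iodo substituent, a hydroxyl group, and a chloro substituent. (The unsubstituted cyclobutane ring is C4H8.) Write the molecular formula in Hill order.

C4H6ClIO

Atom tally by fragment:
  cyclobutane ring core → C:4 H:8
  (− 3 ring H displaced by substituents)
  + I → I:1
  + OH → O:1 H:1
  + Cl → Cl:1
Element totals:
  C: 4
  H: 6
  Cl: 1
  I: 1
  O: 1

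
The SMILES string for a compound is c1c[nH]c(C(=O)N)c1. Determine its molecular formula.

C5H6N2O

Atom tally by fragment:
  pyrrole ring core → C:4 H:5 N:1
  (− 1 ring H displaced by substituents)
  + CONH2 → C:1 H:2 O:1 N:1
Element totals:
  C: 5
  H: 6
  N: 2
  O: 1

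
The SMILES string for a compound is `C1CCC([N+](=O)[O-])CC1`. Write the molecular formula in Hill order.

C6H11NO2

Atom tally by fragment:
  cyclohexane ring core → C:6 H:12
  (− 1 ring H displaced by substituents)
  + NO2 → N:1 O:2
Element totals:
  C: 6
  H: 11
  N: 1
  O: 2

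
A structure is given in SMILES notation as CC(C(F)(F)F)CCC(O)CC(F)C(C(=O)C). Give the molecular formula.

C11H18F4O2

Atom tally by fragment:
  CH3 → C:1 H:3
  CH(CF3) → C:2 H:1 F:3
  CH2 → C:1 H:2
  CH2 → C:1 H:2
  CH(OH) → C:1 H:2 O:1
  CH2 → C:1 H:2
  CH(F) → C:1 H:1 F:1
  CH2COCH3 → C:3 H:5 O:1
Element totals:
  C: 11
  H: 18
  F: 4
  O: 2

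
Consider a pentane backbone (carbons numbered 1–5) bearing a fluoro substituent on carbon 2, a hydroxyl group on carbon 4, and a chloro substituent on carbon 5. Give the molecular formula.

Atom tally by fragment:
  CH3 → C:1 H:3
  CH(F) → C:1 H:1 F:1
  CH2 → C:1 H:2
  CH(OH) → C:1 H:2 O:1
  CH2Cl → C:1 H:2 Cl:1
Element totals:
  C: 5
  H: 10
  Cl: 1
  F: 1
  O: 1

C5H10ClFO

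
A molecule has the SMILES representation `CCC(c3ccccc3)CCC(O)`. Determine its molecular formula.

C12H18O

Atom tally by fragment:
  CH3 → C:1 H:3
  CH2 → C:1 H:2
  CH(C6H5) → C:7 H:6
  CH2 → C:1 H:2
  CH2 → C:1 H:2
  CH2OH → C:1 H:3 O:1
Element totals:
  C: 12
  H: 18
  O: 1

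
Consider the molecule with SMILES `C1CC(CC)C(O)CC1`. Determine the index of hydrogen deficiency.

1

Atom tally by fragment:
  cyclohexane ring core → C:6 H:12
  (− 2 ring H displaced by substituents)
  + C2H5 → C:2 H:5
  + OH → O:1 H:1
Element totals:
  C: 8
  H: 16
  O: 1
Molecular formula: C8H16O.
DoU = (2C + 2 + N − H − X) / 2 = (2·8 + 2 + 0 − 16 − 0) / 2 = 1.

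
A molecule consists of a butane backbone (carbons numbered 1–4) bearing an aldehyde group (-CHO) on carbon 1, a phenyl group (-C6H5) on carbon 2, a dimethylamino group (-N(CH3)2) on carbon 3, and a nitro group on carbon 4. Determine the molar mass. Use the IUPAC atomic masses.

Atom tally by fragment:
  OHCCH2 → C:2 H:3 O:1
  CH(C6H5) → C:7 H:6
  CH(N(CH3)2) → C:3 H:7 N:1
  CH2NO2 → C:1 H:2 N:1 O:2
Element totals:
  C: 13
  H: 18
  N: 2
  O: 3
Molecular formula: C13H18N2O3.
  M = 13(12.011) + 18(1.008) + 2(14.007) + 3(15.999)
    = 156.143 + 18.144 + 28.014 + 47.997 = 250.298

250.30 g/mol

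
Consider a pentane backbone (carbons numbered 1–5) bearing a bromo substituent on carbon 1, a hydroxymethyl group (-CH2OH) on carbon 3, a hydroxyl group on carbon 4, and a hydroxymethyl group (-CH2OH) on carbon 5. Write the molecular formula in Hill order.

C7H15BrO3

Atom tally by fragment:
  BrCH2 → C:1 H:2 Br:1
  CH2 → C:1 H:2
  CH(CH2OH) → C:2 H:4 O:1
  CH(OH) → C:1 H:2 O:1
  CH2CH2OH → C:2 H:5 O:1
Element totals:
  C: 7
  H: 15
  Br: 1
  O: 3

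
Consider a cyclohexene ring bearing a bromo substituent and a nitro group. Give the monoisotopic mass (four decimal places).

204.9738

Atom tally by fragment:
  cyclohexene ring core → C:6 H:10
  (− 2 ring H displaced by substituents)
  + Br → Br:1
  + NO2 → N:1 O:2
Element totals:
  C: 6
  H: 8
  Br: 1
  N: 1
  O: 2
Molecular formula: C6H8BrNO2.
  M = 6(12.0) + 8(1.007825) + 78.918338 + 14.003074 + 2(15.994915)
    = 72.000000 + 8.062600 + 78.918338 + 14.003074 + 31.989830 = 204.973842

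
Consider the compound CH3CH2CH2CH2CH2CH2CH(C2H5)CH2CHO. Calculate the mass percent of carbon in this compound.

Atom tally by fragment:
  CH3 → C:1 H:3
  CH2 → C:1 H:2
  CH2 → C:1 H:2
  CH2 → C:1 H:2
  CH2 → C:1 H:2
  CH2 → C:1 H:2
  CH(C2H5) → C:3 H:6
  CH2CHO → C:2 H:3 O:1
Element totals:
  C: 11
  H: 22
  O: 1
Molecular formula: C11H22O.
Molar mass = 170.296 g/mol.
Mass from C: 11 × 12.011 = 132.121 g/mol.
%C = 132.121 / 170.296 × 100 = 77.58%.

77.58%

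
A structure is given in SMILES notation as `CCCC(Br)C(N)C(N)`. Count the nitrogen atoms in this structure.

Atom tally by fragment:
  CH3 → C:1 H:3
  CH2 → C:1 H:2
  CH2 → C:1 H:2
  CH(Br) → C:1 H:1 Br:1
  CH(NH2) → C:1 H:3 N:1
  CH2NH2 → C:1 H:4 N:1
Element totals:
  C: 6
  H: 15
  Br: 1
  N: 2

2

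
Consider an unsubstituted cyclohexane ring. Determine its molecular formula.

Atom tally by fragment:
  cyclohexane ring core → C:6 H:12
Element totals:
  C: 6
  H: 12

C6H12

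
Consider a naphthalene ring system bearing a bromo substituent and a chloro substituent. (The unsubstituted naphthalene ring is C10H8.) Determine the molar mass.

Atom tally by fragment:
  naphthalene ring system core → C:10 H:8
  (− 2 ring H displaced by substituents)
  + Br → Br:1
  + Cl → Cl:1
Element totals:
  C: 10
  H: 6
  Br: 1
  Cl: 1
Molecular formula: C10H6BrCl.
  M = 10(12.011) + 6(1.008) + 79.904 + 35.45
    = 120.110 + 6.048 + 79.904 + 35.450 = 241.512

241.51 g/mol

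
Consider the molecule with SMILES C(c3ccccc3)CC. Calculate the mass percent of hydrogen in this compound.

10.06%

Atom tally by fragment:
  C6H5CH2 → C:7 H:7
  CH2 → C:1 H:2
  CH3 → C:1 H:3
Element totals:
  C: 9
  H: 12
Molecular formula: C9H12.
Molar mass = 120.195 g/mol.
Mass from H: 12 × 1.008 = 12.096 g/mol.
%H = 12.096 / 120.195 × 100 = 10.06%.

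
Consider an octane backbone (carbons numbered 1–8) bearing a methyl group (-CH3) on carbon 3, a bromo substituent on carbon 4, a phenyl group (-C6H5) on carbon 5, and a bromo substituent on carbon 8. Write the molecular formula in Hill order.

Atom tally by fragment:
  CH3 → C:1 H:3
  CH2 → C:1 H:2
  CH(CH3) → C:2 H:4
  CH(Br) → C:1 H:1 Br:1
  CH(C6H5) → C:7 H:6
  CH2 → C:1 H:2
  CH2 → C:1 H:2
  CH2Br → C:1 H:2 Br:1
Element totals:
  C: 15
  H: 22
  Br: 2

C15H22Br2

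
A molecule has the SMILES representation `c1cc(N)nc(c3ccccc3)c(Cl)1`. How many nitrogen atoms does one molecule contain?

2

Atom tally by fragment:
  pyridine ring core → C:5 H:5 N:1
  (− 3 ring H displaced by substituents)
  + NH2 → N:1 H:2
  + C6H5 → C:6 H:5
  + Cl → Cl:1
Element totals:
  C: 11
  H: 9
  Cl: 1
  N: 2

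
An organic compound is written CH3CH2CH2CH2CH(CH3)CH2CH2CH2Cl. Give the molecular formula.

Atom tally by fragment:
  CH3 → C:1 H:3
  CH2 → C:1 H:2
  CH2 → C:1 H:2
  CH2 → C:1 H:2
  CH(CH3) → C:2 H:4
  CH2 → C:1 H:2
  CH2 → C:1 H:2
  CH2Cl → C:1 H:2 Cl:1
Element totals:
  C: 9
  H: 19
  Cl: 1

C9H19Cl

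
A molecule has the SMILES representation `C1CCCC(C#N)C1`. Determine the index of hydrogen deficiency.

Atom tally by fragment:
  cyclohexane ring core → C:6 H:12
  (− 1 ring H displaced by substituents)
  + CN → C:1 N:1
Element totals:
  C: 7
  H: 11
  N: 1
Molecular formula: C7H11N.
DoU = (2C + 2 + N − H − X) / 2 = (2·7 + 2 + 1 − 11 − 0) / 2 = 3.

3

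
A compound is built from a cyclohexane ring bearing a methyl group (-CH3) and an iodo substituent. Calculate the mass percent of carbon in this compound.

Atom tally by fragment:
  cyclohexane ring core → C:6 H:12
  (− 2 ring H displaced by substituents)
  + CH3 → C:1 H:3
  + I → I:1
Element totals:
  C: 7
  H: 13
  I: 1
Molecular formula: C7H13I.
Molar mass = 224.085 g/mol.
Mass from C: 7 × 12.011 = 84.077 g/mol.
%C = 84.077 / 224.085 × 100 = 37.52%.

37.52%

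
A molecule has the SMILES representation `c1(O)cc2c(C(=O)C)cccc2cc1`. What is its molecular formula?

Atom tally by fragment:
  naphthalene ring system core → C:10 H:8
  (− 2 ring H displaced by substituents)
  + OH → O:1 H:1
  + COCH3 → C:2 H:3 O:1
Element totals:
  C: 12
  H: 10
  O: 2

C12H10O2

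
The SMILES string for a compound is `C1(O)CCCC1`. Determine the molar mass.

Atom tally by fragment:
  cyclopentane ring core → C:5 H:10
  (− 1 ring H displaced by substituents)
  + OH → O:1 H:1
Element totals:
  C: 5
  H: 10
  O: 1
Molecular formula: C5H10O.
  M = 5(12.011) + 10(1.008) + 15.999
    = 60.055 + 10.080 + 15.999 = 86.134

86.13 g/mol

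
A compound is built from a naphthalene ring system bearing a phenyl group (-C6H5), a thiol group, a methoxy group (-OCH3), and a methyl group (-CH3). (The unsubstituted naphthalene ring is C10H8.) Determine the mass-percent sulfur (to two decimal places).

11.43%

Atom tally by fragment:
  naphthalene ring system core → C:10 H:8
  (− 4 ring H displaced by substituents)
  + C6H5 → C:6 H:5
  + SH → S:1 H:1
  + OCH3 → C:1 H:3 O:1
  + CH3 → C:1 H:3
Element totals:
  C: 18
  H: 16
  O: 1
  S: 1
Molecular formula: C18H16OS.
Molar mass = 280.385 g/mol.
Mass from S: 1 × 32.06 = 32.060 g/mol.
%S = 32.060 / 280.385 × 100 = 11.43%.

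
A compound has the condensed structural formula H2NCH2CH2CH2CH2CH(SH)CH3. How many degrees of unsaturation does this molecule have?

0

Atom tally by fragment:
  H2NCH2 → C:1 H:4 N:1
  CH2 → C:1 H:2
  CH2 → C:1 H:2
  CH2 → C:1 H:2
  CH(SH) → C:1 H:2 S:1
  CH3 → C:1 H:3
Element totals:
  C: 6
  H: 15
  N: 1
  S: 1
Molecular formula: C6H15NS.
DoU = (2C + 2 + N − H − X) / 2 = (2·6 + 2 + 1 − 15 − 0) / 2 = 0.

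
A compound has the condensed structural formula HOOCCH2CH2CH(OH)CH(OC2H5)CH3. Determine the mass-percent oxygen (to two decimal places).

36.32%

Atom tally by fragment:
  HOOCCH2 → C:2 H:3 O:2
  CH2 → C:1 H:2
  CH(OH) → C:1 H:2 O:1
  CH(OC2H5) → C:3 H:6 O:1
  CH3 → C:1 H:3
Element totals:
  C: 8
  H: 16
  O: 4
Molecular formula: C8H16O4.
Molar mass = 176.212 g/mol.
Mass from O: 4 × 15.999 = 63.996 g/mol.
%O = 63.996 / 176.212 × 100 = 36.32%.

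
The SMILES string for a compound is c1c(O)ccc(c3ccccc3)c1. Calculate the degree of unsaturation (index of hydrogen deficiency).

8

Atom tally by fragment:
  benzene ring core → C:6 H:6
  (− 2 ring H displaced by substituents)
  + OH → O:1 H:1
  + C6H5 → C:6 H:5
Element totals:
  C: 12
  H: 10
  O: 1
Molecular formula: C12H10O.
DoU = (2C + 2 + N − H − X) / 2 = (2·12 + 2 + 0 − 10 − 0) / 2 = 8.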